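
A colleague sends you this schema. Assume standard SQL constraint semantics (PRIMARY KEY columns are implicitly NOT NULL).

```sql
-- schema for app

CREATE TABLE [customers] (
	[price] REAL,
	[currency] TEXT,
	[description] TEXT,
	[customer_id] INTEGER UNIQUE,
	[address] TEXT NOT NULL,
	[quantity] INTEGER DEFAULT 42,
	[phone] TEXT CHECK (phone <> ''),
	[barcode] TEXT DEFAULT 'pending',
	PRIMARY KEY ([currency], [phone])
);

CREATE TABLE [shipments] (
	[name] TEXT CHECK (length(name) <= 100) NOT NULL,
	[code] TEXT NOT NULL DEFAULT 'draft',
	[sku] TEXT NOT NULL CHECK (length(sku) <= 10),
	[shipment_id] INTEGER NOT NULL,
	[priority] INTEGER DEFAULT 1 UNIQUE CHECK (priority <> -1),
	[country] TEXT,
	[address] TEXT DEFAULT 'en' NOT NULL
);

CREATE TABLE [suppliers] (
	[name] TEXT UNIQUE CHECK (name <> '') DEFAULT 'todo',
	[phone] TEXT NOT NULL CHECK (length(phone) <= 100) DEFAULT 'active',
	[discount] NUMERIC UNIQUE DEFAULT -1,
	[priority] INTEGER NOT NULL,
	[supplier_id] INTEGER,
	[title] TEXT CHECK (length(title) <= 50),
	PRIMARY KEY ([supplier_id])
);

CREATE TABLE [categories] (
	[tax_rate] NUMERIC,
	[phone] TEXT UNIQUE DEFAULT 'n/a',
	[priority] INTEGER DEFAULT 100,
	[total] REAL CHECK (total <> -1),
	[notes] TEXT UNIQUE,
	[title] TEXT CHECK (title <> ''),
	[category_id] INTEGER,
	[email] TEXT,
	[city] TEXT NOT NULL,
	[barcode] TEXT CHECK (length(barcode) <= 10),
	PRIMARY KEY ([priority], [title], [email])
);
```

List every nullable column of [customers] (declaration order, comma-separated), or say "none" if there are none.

price, description, customer_id, quantity, barcode

- price: no NOT NULL constraint applies → nullable.
- currency: part of the PRIMARY KEY, which implies NOT NULL → not nullable.
- description: no NOT NULL constraint applies → nullable.
- customer_id: UNIQUE does not imply NOT NULL → nullable.
- address: declared NOT NULL → not nullable.
- quantity: DEFAULT only fills an omitted column; an explicit NULL is still allowed → nullable.
- phone: part of the PRIMARY KEY, which implies NOT NULL → not nullable.
- barcode: DEFAULT only fills an omitted column; an explicit NULL is still allowed → nullable.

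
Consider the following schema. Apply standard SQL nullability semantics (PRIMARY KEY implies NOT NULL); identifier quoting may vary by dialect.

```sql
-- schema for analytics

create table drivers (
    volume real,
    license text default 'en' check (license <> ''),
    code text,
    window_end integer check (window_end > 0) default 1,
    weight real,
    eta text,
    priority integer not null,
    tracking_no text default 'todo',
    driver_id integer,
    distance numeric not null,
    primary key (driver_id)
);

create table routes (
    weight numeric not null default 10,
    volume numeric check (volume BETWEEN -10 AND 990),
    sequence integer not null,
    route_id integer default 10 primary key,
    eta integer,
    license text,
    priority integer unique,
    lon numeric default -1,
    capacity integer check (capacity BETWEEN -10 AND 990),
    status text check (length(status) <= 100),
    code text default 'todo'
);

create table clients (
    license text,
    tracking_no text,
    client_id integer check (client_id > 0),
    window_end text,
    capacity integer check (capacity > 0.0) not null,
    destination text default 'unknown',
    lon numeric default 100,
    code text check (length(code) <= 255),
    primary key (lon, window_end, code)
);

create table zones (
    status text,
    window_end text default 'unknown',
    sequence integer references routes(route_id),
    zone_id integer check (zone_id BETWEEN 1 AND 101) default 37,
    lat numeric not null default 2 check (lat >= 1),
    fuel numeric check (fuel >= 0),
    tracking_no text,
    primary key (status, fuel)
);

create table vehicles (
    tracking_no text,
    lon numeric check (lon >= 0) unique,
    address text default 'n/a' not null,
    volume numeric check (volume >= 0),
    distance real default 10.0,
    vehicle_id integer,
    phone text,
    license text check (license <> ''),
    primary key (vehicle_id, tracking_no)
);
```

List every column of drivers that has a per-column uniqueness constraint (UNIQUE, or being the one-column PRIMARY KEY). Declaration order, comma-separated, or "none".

- volume: no UNIQUE or single-column PK constraint.
- license: no UNIQUE or single-column PK constraint.
- code: no UNIQUE or single-column PK constraint.
- window_end: no UNIQUE or single-column PK constraint.
- weight: no UNIQUE or single-column PK constraint.
- eta: no UNIQUE or single-column PK constraint.
- priority: no UNIQUE or single-column PK constraint.
- tracking_no: no UNIQUE or single-column PK constraint.
- driver_id: single-column PRIMARY KEY → unique.
- distance: no UNIQUE or single-column PK constraint.

driver_id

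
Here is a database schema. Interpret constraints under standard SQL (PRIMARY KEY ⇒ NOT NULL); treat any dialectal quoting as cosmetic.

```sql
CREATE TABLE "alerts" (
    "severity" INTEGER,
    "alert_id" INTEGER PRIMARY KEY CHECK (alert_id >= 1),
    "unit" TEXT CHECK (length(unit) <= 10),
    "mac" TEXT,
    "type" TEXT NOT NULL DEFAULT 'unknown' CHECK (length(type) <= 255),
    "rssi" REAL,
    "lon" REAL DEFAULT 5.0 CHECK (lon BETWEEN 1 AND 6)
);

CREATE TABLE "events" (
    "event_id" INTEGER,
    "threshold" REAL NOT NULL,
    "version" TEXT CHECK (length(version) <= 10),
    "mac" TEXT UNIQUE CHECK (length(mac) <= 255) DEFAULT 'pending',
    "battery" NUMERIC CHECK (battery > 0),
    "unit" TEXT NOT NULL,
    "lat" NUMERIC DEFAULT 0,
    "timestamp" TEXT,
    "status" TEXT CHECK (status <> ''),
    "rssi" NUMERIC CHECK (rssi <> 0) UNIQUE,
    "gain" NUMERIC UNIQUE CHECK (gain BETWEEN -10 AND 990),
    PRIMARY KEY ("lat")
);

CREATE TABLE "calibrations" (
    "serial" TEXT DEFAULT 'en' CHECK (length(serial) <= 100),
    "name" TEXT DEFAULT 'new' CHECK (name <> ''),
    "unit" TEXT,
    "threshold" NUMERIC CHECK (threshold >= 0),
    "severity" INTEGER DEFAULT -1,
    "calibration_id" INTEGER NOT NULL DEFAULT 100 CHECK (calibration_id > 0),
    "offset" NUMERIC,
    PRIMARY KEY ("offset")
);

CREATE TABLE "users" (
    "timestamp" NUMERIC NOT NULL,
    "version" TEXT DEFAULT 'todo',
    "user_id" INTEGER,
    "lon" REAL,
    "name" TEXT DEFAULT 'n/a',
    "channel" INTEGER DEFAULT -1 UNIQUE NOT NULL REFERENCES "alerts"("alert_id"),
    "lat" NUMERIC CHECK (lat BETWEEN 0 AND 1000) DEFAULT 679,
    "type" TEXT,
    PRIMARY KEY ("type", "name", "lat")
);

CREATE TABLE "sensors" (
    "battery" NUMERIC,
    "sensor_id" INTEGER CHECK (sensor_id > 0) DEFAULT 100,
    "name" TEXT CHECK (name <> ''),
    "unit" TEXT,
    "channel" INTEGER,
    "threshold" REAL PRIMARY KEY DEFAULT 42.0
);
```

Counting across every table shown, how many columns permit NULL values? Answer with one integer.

alerts: 5 nullable (severity, unit, mac, rssi, lon — PK (alert_id) and explicit NOT NULL columns excluded).
events: 8 nullable (event_id, version, mac, battery, timestamp, status, rssi, gain — PK (lat) and explicit NOT NULL columns excluded).
calibrations: 5 nullable (serial, name, unit, threshold, severity — PK (offset) and explicit NOT NULL columns excluded).
users: 3 nullable (version, user_id, lon — PK (type, name, lat) and explicit NOT NULL columns excluded).
sensors: 5 nullable (battery, sensor_id, name, unit, channel — PK (threshold) and explicit NOT NULL columns excluded).
Total: 5 + 8 + 5 + 3 + 5 = 26.

26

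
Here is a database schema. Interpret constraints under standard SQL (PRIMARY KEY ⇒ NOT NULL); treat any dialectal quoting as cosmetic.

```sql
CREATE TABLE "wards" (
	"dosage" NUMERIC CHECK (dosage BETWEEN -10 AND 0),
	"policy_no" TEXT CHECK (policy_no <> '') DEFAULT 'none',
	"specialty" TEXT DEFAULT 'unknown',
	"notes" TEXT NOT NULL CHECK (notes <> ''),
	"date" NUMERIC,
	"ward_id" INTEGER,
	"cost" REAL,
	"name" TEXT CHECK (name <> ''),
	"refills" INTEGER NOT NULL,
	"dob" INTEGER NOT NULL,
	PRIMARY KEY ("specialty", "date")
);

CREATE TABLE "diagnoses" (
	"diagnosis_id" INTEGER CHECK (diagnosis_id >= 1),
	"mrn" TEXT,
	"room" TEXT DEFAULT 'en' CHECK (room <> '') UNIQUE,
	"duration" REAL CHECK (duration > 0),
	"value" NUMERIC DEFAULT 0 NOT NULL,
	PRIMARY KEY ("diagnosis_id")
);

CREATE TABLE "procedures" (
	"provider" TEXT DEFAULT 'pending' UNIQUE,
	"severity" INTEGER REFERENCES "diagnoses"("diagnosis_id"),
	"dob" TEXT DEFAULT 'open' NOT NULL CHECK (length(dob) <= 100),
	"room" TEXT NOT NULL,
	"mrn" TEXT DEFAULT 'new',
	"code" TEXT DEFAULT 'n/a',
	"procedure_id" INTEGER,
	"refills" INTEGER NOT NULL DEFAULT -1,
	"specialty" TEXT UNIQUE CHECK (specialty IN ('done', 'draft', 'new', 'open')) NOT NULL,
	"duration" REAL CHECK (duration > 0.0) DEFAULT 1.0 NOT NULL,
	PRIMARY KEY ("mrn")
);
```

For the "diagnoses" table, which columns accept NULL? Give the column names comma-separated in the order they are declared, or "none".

mrn, room, duration

- diagnosis_id: part of the PRIMARY KEY, which implies NOT NULL → not nullable.
- mrn: no NOT NULL constraint applies → nullable.
- room: CHECK does not forbid NULL (a CHECK constraint passes when its expression is NULL) → nullable.
- duration: CHECK does not forbid NULL (a CHECK constraint passes when its expression is NULL) → nullable.
- value: declared NOT NULL → not nullable.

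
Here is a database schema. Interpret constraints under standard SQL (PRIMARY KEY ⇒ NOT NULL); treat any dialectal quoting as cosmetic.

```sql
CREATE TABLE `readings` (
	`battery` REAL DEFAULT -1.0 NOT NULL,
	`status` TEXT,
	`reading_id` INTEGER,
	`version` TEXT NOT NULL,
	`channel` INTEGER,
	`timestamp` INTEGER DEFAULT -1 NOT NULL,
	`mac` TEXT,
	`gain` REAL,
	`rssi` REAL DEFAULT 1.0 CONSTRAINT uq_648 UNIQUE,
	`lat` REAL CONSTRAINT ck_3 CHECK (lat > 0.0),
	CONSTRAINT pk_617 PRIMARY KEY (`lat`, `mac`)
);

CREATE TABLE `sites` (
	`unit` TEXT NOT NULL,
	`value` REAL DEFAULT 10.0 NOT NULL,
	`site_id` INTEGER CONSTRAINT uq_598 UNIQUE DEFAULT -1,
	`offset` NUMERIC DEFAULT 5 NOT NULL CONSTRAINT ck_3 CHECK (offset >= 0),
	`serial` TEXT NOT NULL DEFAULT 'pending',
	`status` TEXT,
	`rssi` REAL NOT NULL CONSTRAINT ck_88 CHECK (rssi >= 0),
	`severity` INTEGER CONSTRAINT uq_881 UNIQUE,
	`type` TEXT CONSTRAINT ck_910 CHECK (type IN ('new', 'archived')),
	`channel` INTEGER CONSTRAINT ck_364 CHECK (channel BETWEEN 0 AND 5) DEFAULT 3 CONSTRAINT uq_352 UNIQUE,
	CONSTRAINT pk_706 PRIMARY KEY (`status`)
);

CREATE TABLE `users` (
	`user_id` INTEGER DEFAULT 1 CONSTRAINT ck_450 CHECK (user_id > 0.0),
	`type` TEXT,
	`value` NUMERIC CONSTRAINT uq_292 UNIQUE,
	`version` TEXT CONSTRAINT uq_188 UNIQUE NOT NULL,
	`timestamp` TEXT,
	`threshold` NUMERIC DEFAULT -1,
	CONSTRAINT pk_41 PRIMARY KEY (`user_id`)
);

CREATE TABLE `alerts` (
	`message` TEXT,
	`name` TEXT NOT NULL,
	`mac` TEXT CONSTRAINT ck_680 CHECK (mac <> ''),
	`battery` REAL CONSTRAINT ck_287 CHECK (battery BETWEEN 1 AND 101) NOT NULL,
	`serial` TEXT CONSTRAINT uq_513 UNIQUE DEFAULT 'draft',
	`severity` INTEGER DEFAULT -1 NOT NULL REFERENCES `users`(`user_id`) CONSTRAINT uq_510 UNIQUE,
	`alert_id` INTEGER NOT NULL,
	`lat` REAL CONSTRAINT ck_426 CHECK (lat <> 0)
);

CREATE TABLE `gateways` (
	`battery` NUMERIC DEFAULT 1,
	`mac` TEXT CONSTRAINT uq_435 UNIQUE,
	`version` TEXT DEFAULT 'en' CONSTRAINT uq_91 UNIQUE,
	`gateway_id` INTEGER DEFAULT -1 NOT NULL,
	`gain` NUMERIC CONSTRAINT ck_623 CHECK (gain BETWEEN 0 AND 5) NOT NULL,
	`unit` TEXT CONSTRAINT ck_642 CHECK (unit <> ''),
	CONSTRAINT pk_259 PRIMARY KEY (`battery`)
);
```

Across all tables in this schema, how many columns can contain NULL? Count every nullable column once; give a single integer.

20

readings: 5 nullable (status, reading_id, channel, gain, rssi — PK (lat, mac) and explicit NOT NULL columns excluded).
sites: 4 nullable (site_id, severity, type, channel — PK (status) and explicit NOT NULL columns excluded).
users: 4 nullable (type, value, timestamp, threshold — PK (user_id) and explicit NOT NULL columns excluded).
alerts: 4 nullable (message, mac, serial, lat — PK none and explicit NOT NULL columns excluded).
gateways: 3 nullable (mac, version, unit — PK (battery) and explicit NOT NULL columns excluded).
Total: 5 + 4 + 4 + 4 + 3 = 20.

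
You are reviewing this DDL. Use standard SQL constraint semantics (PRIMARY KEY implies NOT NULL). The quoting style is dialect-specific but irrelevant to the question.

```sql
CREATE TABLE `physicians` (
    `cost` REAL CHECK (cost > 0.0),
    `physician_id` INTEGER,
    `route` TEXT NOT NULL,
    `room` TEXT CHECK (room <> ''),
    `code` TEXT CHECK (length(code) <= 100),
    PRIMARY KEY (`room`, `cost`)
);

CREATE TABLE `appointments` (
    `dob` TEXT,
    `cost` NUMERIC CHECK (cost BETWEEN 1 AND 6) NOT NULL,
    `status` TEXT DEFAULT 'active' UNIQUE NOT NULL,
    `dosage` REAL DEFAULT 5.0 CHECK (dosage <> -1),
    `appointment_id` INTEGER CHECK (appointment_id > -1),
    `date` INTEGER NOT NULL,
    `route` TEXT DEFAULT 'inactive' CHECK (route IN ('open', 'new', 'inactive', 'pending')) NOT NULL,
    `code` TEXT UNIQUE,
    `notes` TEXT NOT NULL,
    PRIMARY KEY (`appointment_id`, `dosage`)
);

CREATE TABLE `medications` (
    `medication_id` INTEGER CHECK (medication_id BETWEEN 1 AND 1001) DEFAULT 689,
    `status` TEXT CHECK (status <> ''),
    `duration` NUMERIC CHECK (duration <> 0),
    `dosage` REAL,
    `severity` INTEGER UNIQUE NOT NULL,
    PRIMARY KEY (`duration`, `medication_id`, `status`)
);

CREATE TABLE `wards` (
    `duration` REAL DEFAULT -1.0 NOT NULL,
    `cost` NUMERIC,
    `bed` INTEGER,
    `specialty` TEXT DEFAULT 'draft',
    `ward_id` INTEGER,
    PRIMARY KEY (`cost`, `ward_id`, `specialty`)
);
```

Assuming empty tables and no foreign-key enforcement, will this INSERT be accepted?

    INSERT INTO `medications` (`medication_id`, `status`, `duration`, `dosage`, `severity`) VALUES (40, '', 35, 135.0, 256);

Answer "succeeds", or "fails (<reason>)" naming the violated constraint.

fails (CHECK on status)

The value '' for status violates CHECK (status <> '').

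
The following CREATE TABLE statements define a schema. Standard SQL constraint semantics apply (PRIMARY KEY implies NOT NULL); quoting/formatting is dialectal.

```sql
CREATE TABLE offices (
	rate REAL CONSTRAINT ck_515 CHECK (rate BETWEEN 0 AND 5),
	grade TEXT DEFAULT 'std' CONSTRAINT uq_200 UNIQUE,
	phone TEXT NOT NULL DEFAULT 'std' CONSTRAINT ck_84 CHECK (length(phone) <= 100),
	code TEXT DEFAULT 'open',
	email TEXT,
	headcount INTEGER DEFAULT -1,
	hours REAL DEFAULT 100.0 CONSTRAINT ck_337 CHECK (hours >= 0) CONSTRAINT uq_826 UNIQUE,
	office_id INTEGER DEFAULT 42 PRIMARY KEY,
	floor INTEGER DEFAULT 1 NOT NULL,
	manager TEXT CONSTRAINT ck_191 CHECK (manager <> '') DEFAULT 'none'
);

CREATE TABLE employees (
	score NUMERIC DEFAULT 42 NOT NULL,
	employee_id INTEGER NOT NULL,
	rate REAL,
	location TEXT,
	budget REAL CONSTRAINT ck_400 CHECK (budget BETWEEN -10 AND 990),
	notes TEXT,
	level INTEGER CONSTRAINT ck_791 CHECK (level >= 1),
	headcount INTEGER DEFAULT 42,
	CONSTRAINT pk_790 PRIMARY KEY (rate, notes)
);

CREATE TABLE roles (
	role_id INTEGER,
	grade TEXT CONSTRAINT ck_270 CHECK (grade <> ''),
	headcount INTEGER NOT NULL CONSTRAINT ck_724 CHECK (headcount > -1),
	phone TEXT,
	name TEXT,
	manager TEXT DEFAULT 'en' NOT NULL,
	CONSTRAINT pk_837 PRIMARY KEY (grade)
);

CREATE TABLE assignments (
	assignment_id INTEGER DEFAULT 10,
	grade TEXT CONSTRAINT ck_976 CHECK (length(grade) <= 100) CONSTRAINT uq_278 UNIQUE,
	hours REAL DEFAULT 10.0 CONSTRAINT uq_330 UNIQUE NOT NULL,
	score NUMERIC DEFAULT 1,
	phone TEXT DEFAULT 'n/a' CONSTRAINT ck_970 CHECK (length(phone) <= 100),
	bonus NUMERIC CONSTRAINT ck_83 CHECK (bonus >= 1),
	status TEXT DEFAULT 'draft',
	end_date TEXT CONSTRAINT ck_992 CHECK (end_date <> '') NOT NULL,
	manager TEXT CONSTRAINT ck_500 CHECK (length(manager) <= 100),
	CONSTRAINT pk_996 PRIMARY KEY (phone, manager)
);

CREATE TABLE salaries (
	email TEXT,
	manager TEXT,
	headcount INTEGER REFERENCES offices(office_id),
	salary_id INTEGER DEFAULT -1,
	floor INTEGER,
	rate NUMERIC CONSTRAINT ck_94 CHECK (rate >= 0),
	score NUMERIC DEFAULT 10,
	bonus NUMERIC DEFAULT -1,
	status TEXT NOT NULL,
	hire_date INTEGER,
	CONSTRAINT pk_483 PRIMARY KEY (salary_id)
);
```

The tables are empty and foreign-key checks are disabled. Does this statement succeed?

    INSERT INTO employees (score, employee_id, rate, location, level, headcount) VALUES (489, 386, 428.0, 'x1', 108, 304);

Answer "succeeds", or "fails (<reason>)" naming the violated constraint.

fails (NOT NULL on notes)

notes is omitted from the column list and has no DEFAULT, so it would receive NULL.
But notes is part of the PRIMARY KEY (implied NOT NULL).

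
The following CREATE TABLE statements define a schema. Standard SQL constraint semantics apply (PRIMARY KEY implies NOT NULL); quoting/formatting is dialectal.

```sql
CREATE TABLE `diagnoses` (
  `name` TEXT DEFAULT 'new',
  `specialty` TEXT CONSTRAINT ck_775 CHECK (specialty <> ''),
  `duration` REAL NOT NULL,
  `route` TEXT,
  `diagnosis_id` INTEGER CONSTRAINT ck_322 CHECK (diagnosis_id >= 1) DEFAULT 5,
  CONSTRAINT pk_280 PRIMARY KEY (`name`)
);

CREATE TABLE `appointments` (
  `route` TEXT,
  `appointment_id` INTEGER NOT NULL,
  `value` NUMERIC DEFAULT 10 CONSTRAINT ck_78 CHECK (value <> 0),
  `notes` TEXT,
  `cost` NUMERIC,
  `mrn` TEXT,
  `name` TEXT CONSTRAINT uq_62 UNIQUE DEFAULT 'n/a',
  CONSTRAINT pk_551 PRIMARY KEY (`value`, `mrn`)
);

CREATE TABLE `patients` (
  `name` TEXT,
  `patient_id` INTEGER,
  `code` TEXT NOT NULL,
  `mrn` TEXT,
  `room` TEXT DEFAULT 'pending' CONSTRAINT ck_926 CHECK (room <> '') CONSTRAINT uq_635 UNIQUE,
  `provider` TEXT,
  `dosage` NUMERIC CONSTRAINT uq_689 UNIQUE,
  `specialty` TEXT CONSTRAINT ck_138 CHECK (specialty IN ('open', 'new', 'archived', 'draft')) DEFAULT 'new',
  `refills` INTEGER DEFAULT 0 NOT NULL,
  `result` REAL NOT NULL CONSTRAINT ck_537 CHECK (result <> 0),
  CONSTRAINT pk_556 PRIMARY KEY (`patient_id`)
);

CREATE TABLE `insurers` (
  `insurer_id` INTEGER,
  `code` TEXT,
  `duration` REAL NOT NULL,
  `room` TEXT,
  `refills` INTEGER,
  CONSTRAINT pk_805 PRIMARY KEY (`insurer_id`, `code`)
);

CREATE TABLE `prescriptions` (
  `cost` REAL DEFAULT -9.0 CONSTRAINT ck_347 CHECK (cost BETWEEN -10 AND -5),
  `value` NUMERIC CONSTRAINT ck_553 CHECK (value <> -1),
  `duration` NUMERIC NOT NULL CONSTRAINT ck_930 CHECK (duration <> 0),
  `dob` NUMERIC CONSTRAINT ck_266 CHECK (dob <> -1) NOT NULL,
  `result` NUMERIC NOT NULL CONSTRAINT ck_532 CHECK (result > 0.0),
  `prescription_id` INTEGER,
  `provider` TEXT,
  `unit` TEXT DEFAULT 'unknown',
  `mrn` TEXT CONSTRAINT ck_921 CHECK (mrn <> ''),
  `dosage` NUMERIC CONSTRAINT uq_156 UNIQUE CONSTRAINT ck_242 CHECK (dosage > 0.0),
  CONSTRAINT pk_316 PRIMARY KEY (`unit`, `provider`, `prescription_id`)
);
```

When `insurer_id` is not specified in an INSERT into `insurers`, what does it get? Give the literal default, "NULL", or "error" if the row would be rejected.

error

insurer_id has no DEFAULT clause.
Omitting it would insert NULL, but it is part of the PRIMARY KEY, so the INSERT fails.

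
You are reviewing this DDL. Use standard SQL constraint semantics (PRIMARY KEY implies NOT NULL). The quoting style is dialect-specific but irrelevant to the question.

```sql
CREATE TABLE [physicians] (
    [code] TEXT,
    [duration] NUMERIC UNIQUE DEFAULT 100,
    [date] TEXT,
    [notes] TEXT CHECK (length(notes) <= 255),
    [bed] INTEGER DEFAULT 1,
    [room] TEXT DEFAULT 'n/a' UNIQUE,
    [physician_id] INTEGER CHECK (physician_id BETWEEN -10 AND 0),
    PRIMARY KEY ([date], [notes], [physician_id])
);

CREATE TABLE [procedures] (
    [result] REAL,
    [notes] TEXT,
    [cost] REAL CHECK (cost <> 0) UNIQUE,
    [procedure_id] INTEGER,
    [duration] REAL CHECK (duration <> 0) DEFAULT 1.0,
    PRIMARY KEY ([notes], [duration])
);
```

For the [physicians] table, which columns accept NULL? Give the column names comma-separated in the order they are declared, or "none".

code, duration, bed, room

- code: no NOT NULL constraint applies → nullable.
- duration: UNIQUE does not imply NOT NULL → nullable.
- date: part of the PRIMARY KEY, which implies NOT NULL → not nullable.
- notes: part of the PRIMARY KEY, which implies NOT NULL → not nullable.
- bed: DEFAULT only fills an omitted column; an explicit NULL is still allowed → nullable.
- room: UNIQUE does not imply NOT NULL → nullable.
- physician_id: part of the PRIMARY KEY, which implies NOT NULL → not nullable.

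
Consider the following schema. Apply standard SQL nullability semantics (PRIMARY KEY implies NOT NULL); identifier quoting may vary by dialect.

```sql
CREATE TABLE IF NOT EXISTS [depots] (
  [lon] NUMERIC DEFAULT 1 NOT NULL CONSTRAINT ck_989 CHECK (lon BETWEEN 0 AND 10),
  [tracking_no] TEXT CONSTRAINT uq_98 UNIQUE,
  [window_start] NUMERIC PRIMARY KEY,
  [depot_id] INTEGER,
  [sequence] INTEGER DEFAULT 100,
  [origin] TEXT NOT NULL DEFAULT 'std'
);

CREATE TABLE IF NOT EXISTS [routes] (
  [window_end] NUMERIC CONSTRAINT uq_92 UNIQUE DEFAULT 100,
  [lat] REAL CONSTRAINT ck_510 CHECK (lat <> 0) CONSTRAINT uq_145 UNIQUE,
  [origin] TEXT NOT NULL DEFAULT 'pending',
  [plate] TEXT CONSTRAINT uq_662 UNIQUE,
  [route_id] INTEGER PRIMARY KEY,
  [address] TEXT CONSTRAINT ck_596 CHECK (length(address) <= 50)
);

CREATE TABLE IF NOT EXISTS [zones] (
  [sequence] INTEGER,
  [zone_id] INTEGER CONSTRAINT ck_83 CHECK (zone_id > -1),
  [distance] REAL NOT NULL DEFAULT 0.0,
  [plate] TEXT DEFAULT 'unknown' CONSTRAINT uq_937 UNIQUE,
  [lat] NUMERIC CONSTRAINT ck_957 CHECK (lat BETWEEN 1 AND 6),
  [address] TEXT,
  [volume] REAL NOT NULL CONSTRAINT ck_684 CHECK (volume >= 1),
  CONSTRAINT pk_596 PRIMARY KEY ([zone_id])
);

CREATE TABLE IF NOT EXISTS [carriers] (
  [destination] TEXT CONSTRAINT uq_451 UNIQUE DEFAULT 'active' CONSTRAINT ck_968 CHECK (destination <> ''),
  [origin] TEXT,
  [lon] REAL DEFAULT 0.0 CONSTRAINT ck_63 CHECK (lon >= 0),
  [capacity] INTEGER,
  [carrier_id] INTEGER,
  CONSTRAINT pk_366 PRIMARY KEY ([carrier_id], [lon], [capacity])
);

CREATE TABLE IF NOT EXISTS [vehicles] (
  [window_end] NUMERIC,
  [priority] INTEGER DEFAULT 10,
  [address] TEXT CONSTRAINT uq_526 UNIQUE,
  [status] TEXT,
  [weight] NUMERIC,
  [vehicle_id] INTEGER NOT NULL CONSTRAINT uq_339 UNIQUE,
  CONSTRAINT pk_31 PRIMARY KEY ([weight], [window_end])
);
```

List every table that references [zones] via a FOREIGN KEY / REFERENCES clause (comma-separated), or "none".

none

No REFERENCES clause anywhere in the schema names zones.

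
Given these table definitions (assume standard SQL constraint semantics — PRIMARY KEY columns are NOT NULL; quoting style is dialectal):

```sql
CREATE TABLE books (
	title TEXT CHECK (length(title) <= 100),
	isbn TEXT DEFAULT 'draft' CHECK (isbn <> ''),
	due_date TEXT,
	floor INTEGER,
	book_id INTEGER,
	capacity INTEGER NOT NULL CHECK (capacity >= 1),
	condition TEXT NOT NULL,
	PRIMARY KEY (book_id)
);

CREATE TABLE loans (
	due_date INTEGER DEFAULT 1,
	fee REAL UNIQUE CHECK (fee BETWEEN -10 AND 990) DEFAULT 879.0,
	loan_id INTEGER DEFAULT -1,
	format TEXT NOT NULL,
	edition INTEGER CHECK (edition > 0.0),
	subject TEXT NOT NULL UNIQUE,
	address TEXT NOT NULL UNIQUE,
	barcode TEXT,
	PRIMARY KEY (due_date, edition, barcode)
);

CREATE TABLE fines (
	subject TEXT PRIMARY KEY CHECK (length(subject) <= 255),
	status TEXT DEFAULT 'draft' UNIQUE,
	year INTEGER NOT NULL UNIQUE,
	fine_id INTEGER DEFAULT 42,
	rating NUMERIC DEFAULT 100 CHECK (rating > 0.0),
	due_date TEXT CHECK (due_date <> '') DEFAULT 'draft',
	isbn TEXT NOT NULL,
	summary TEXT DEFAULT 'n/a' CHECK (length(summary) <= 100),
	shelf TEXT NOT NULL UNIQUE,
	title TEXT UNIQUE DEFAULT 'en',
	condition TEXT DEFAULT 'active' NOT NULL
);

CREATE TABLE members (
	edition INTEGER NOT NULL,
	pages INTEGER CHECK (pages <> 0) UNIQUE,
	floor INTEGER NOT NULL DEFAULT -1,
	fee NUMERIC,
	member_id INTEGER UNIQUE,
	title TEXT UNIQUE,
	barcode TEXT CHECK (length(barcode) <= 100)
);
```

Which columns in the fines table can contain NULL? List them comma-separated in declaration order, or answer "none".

status, fine_id, rating, due_date, summary, title

- subject: part of the PRIMARY KEY, which implies NOT NULL → not nullable.
- status: UNIQUE does not imply NOT NULL → nullable.
- year: declared NOT NULL → not nullable.
- fine_id: DEFAULT only fills an omitted column; an explicit NULL is still allowed → nullable.
- rating: CHECK does not forbid NULL (a CHECK constraint passes when its expression is NULL) → nullable.
- due_date: CHECK does not forbid NULL (a CHECK constraint passes when its expression is NULL) → nullable.
- isbn: declared NOT NULL → not nullable.
- summary: CHECK does not forbid NULL (a CHECK constraint passes when its expression is NULL) → nullable.
- shelf: declared NOT NULL → not nullable.
- title: UNIQUE does not imply NOT NULL → nullable.
- condition: declared NOT NULL → not nullable.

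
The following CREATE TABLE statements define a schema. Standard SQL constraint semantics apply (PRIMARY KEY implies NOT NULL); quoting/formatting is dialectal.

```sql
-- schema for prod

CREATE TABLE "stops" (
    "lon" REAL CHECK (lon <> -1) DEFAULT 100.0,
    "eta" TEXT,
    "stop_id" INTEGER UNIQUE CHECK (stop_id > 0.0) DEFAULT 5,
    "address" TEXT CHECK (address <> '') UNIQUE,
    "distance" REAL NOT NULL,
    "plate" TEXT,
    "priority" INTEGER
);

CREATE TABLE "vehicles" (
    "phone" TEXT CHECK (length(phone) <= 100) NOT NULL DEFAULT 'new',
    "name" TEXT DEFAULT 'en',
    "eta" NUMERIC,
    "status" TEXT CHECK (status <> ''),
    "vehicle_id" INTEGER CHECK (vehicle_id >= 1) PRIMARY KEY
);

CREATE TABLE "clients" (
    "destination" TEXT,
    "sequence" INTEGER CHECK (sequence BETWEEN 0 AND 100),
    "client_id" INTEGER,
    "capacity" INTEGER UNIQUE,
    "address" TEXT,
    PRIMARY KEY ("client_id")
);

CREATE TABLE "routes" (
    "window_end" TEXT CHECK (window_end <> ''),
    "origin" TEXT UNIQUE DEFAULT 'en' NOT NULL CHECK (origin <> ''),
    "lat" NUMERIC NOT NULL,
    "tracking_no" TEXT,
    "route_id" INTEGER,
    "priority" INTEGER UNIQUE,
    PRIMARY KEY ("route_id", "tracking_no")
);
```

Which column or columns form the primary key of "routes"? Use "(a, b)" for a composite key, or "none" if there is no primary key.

A table-level PRIMARY KEY clause names 2 columns: route_id, tracking_no.
This is a composite key — the combination is unique, not each column individually.

(route_id, tracking_no)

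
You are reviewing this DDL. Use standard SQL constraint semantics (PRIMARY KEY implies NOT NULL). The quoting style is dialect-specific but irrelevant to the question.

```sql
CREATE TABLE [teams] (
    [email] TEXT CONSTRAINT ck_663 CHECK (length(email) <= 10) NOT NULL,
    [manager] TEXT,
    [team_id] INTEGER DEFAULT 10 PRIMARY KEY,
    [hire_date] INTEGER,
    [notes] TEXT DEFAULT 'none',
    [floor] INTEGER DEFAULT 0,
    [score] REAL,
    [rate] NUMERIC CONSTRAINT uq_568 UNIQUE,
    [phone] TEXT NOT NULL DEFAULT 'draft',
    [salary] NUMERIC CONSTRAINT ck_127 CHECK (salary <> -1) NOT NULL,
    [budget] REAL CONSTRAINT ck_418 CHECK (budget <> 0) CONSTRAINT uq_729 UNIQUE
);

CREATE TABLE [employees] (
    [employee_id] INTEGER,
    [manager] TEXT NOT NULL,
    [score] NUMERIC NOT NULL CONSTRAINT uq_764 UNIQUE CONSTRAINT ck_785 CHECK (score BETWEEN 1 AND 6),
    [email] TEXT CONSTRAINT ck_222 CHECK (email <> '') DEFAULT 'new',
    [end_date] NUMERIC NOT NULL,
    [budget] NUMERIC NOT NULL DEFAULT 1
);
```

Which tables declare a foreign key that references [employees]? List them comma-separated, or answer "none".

none

No REFERENCES clause anywhere in the schema names employees.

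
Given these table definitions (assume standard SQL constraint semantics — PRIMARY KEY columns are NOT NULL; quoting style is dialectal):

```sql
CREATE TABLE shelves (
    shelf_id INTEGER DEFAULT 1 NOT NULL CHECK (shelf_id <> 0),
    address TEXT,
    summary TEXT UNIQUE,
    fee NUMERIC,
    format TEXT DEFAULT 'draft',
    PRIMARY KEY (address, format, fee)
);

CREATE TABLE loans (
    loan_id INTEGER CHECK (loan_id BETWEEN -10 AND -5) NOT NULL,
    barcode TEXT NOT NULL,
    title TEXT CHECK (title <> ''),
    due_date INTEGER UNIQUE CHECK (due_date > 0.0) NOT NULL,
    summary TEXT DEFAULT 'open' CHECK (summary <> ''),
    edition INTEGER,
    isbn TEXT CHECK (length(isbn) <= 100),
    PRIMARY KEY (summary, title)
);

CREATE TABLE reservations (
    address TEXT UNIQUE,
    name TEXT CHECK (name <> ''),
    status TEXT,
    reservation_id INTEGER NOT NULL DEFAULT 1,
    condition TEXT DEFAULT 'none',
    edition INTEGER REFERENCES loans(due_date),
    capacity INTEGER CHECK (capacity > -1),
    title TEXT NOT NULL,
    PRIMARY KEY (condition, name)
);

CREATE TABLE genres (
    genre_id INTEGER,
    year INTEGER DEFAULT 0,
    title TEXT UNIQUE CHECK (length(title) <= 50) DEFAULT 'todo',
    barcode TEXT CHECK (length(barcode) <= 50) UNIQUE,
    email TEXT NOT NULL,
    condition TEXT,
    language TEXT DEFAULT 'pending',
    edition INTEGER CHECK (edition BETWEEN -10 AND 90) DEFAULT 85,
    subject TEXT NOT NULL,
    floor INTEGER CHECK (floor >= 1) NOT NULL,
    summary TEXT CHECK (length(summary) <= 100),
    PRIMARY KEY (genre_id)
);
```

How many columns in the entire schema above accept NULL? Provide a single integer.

shelves: 1 nullable (summary — PK (address, format, fee) and explicit NOT NULL columns excluded).
loans: 2 nullable (edition, isbn — PK (summary, title) and explicit NOT NULL columns excluded).
reservations: 4 nullable (address, status, edition, capacity — PK (condition, name) and explicit NOT NULL columns excluded).
genres: 7 nullable (year, title, barcode, condition, language, edition, summary — PK (genre_id) and explicit NOT NULL columns excluded).
Total: 1 + 2 + 4 + 7 = 14.

14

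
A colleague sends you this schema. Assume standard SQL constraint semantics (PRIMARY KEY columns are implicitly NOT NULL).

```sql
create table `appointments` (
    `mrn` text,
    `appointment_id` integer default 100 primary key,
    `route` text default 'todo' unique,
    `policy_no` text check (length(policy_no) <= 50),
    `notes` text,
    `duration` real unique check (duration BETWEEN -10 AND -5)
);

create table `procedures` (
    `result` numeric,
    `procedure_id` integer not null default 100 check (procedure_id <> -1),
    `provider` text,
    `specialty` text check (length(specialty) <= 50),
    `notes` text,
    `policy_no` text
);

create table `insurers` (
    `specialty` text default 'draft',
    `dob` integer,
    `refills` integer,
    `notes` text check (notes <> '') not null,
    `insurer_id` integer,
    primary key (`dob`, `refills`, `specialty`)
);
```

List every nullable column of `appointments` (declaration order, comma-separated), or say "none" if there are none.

mrn, route, policy_no, notes, duration

- mrn: no NOT NULL constraint applies → nullable.
- appointment_id: part of the PRIMARY KEY, which implies NOT NULL → not nullable.
- route: UNIQUE does not imply NOT NULL → nullable.
- policy_no: CHECK does not forbid NULL (a CHECK constraint passes when its expression is NULL) → nullable.
- notes: no NOT NULL constraint applies → nullable.
- duration: CHECK does not forbid NULL (a CHECK constraint passes when its expression is NULL) → nullable.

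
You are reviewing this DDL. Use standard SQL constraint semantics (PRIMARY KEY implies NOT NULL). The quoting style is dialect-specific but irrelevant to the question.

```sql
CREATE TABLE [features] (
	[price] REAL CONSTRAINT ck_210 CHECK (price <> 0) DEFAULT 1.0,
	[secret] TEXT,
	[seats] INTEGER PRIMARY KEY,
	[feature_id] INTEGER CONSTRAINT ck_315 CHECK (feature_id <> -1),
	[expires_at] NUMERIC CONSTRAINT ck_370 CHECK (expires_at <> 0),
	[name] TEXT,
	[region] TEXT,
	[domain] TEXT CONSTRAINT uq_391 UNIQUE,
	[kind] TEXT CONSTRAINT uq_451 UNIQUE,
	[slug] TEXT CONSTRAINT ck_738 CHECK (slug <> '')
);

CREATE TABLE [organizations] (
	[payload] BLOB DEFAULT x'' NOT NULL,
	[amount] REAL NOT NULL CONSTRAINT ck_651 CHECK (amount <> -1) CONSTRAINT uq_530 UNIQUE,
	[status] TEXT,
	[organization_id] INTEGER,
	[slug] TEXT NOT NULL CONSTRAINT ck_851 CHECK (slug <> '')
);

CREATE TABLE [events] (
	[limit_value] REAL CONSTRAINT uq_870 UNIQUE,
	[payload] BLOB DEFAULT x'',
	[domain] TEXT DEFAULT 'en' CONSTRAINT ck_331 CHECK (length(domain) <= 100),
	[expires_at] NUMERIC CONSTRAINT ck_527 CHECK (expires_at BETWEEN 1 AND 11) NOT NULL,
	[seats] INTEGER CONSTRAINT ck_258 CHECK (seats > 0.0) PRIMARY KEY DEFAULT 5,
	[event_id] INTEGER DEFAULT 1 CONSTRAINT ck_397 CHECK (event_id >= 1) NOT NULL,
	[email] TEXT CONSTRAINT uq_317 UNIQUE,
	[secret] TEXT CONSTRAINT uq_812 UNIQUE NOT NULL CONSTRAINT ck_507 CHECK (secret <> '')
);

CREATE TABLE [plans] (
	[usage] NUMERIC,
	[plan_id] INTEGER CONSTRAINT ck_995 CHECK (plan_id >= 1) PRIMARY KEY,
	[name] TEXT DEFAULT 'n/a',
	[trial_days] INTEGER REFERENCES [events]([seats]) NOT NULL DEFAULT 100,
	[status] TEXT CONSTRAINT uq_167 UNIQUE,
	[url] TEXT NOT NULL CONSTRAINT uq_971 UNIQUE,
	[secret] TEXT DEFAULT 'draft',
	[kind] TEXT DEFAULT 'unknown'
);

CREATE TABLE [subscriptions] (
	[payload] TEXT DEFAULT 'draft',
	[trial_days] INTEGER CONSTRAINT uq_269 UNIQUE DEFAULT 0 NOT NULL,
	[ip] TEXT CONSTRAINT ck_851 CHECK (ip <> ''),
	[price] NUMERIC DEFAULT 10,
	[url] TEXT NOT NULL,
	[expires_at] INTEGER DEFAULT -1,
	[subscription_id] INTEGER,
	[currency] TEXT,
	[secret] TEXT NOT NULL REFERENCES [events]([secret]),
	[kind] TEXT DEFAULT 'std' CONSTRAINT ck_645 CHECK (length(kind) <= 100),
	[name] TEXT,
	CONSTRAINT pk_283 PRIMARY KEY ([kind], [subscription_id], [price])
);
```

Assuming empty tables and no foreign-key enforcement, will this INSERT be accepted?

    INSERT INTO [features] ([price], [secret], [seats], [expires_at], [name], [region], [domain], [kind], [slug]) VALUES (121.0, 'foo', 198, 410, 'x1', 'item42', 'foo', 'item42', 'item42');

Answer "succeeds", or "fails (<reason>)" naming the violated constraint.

NOT NULL columns: seats is supplied.
CHECK constraints: 121.0 satisfies (price <> 0); 410 satisfies (expires_at <> 0); 'item42' satisfies (slug <> '').
No constraint is violated.

succeeds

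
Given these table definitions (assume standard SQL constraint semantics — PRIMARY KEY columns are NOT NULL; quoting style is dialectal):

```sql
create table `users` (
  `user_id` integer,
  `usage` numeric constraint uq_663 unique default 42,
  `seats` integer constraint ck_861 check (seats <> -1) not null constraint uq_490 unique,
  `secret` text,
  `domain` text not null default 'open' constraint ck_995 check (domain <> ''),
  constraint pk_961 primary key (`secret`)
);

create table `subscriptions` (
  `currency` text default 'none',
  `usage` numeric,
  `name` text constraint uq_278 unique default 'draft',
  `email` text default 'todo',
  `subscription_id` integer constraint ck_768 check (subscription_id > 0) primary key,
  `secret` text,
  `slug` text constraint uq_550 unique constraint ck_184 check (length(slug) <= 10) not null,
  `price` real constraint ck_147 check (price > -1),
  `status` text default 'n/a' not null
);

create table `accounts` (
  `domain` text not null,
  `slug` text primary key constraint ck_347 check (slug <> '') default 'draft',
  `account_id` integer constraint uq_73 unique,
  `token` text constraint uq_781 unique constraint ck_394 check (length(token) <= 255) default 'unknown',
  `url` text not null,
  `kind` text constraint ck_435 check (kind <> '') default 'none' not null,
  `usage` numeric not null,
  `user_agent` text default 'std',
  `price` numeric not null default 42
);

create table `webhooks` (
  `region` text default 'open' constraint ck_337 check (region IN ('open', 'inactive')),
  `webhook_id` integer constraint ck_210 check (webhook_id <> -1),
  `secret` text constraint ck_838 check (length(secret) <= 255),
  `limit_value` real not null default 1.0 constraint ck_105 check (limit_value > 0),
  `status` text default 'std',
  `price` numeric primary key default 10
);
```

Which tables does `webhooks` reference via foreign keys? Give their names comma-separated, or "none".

No column in webhooks has a REFERENCES clause.

none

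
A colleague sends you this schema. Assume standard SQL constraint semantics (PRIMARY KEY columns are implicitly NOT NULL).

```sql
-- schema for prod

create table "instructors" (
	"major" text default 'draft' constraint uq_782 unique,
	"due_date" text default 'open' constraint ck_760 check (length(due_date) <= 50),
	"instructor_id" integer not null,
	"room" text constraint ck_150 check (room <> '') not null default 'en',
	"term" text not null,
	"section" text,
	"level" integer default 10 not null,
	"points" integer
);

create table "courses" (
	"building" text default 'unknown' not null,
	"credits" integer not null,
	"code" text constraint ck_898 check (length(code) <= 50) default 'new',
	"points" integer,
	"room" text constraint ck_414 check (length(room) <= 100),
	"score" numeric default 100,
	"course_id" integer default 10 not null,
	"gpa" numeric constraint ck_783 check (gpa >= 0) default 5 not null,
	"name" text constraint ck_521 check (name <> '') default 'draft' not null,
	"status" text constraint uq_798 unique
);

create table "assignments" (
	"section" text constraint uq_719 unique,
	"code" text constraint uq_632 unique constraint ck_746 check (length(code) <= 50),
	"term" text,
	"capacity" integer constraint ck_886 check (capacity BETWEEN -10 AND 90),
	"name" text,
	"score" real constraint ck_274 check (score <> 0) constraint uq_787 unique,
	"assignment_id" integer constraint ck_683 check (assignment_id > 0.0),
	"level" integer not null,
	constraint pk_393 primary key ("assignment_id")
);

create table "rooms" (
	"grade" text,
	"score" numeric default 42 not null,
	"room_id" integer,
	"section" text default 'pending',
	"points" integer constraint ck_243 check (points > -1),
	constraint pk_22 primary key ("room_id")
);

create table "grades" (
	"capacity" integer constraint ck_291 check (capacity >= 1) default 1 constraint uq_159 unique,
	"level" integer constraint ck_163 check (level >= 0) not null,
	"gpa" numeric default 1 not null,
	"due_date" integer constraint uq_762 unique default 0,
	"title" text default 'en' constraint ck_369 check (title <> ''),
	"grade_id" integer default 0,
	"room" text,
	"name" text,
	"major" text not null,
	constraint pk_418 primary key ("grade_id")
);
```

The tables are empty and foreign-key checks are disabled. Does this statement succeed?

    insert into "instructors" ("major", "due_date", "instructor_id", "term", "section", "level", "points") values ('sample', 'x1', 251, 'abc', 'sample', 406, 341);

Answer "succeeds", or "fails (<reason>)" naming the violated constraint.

NOT NULL columns: instructor_id is supplied; level is supplied; room defaults to 'en'; term is supplied.
CHECK constraints: 'x1' satisfies (length(due_date) <= 50).
No constraint is violated.

succeeds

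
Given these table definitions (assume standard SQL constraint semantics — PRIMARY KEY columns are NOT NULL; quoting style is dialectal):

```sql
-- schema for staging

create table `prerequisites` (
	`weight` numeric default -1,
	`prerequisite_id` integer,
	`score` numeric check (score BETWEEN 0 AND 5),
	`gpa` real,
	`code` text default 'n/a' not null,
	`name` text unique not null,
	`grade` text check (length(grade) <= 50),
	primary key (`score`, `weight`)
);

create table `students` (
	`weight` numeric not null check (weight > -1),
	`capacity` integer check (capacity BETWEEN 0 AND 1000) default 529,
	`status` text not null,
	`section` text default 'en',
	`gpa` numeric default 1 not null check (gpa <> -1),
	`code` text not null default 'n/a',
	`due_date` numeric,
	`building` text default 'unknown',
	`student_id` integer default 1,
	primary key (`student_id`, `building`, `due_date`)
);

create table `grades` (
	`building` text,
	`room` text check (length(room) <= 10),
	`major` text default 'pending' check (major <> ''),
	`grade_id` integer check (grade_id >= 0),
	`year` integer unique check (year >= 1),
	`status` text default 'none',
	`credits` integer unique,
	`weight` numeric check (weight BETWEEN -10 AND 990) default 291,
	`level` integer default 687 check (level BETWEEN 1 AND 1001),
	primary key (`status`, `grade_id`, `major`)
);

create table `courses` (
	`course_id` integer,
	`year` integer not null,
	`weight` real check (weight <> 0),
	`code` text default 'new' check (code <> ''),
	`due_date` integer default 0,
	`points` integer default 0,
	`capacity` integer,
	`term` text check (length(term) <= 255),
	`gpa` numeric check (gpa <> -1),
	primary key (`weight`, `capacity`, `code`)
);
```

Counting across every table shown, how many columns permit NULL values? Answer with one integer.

prerequisites: 3 nullable (prerequisite_id, gpa, grade — PK (score, weight) and explicit NOT NULL columns excluded).
students: 2 nullable (capacity, section — PK (student_id, building, due_date) and explicit NOT NULL columns excluded).
grades: 6 nullable (building, room, year, credits, weight, level — PK (status, grade_id, major) and explicit NOT NULL columns excluded).
courses: 5 nullable (course_id, due_date, points, term, gpa — PK (weight, capacity, code) and explicit NOT NULL columns excluded).
Total: 3 + 2 + 6 + 5 = 16.

16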